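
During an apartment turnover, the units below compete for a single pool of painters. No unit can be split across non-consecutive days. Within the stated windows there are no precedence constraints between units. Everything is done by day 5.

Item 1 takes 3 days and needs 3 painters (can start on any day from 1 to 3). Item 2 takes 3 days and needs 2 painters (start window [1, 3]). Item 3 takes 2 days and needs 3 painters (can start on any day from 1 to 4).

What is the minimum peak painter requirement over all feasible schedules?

5

Early-start (Item 1@1, Item 2@1, Item 3@1) gives peak 8: d1:8  d2:8  d3:5  d4:0  d5:0.
Shift Item 3→4.
Schedule Item 1@1, Item 2@1, Item 3@4: d1:5  d2:5  d3:5  d4:3  d5:3 — peak 5.
Total painter-days = 21 over 5 days ⇒ peak ≥ ⌈21/5⌉ = 5, so 5 is optimal.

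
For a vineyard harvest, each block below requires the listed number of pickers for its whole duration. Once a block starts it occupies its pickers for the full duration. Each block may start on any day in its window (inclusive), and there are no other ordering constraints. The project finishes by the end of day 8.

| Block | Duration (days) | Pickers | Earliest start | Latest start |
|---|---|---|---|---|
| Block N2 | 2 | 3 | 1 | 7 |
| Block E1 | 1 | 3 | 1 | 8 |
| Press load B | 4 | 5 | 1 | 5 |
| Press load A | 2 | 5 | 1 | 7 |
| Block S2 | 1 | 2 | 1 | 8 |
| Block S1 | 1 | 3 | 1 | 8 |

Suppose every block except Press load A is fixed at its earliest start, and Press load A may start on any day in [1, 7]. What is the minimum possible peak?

16

Press load A@1: d1:21  d2:13  d3:5  d4:5  d5:0  d6:0  d7:0  d8:0 → peak 21
Press load A@2: d1:16  d2:13  d3:10  d4:5  d5:0  d6:0  d7:0  d8:0 → peak 16
Press load A@3: d1:16  d2:8  d3:10  d4:10  d5:0  d6:0  d7:0  d8:0 → peak 16
Press load A@4: d1:16  d2:8  d3:5  d4:10  d5:5  d6:0  d7:0  d8:0 → peak 16
Press load A@5: d1:16  d2:8  d3:5  d4:5  d5:5  d6:5  d7:0  d8:0 → peak 16
Press load A@6: d1:16  d2:8  d3:5  d4:5  d5:0  d6:5  d7:5  d8:0 → peak 16
Press load A@7: d1:16  d2:8  d3:5  d4:5  d5:0  d6:0  d7:5  d8:5 → peak 16
Best is Press load A@2, peak 16.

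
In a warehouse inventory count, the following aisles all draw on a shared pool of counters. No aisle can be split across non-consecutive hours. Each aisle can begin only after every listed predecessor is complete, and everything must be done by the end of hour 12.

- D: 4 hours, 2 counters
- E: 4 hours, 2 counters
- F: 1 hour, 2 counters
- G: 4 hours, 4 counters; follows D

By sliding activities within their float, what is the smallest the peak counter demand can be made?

4

Early-start (D@1, E@1, F@1, G@5) gives peak 6: h1:6  h2:4  h3:4  h4:4  h5:4  h6:4  h7:4  h8:4  h9:0  h10:0  h11:0  h12:0.
Shift F→5, G→6.
Schedule D@1, E@1, F@5, G@6: h1:4  h2:4  h3:4  h4:4  h5:2  h6:4  h7:4  h8:4  h9:4  h10:0  h11:0  h12:0 — peak 4.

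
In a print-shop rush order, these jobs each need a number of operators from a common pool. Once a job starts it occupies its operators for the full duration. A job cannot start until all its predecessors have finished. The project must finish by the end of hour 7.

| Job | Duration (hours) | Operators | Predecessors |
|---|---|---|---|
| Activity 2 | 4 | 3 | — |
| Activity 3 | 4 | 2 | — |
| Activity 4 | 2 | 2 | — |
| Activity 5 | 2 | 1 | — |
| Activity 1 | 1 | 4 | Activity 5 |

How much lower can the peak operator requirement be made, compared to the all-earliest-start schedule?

4

Early-start peak: h1:8  h2:8  h3:9  h4:5  h5:0  h6:0  h7:0 ⇒ 9.
Leveled (Activity 2@1, Activity 3@1, Activity 4@5, Activity 5@5, Activity 1@7): h1:5  h2:5  h3:5  h4:5  h5:3  h6:3  h7:4 ⇒ 5.
Reduction 9 − 5 = 4.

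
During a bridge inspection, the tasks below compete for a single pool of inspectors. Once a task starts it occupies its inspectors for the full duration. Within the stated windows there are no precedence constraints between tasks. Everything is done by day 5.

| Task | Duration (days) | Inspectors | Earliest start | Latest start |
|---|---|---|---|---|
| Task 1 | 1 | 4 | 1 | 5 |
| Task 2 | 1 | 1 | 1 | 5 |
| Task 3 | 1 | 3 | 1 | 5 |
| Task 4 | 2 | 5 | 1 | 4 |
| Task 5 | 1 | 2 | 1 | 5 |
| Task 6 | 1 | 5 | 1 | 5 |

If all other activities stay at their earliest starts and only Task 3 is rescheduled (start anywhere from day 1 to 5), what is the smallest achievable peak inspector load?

17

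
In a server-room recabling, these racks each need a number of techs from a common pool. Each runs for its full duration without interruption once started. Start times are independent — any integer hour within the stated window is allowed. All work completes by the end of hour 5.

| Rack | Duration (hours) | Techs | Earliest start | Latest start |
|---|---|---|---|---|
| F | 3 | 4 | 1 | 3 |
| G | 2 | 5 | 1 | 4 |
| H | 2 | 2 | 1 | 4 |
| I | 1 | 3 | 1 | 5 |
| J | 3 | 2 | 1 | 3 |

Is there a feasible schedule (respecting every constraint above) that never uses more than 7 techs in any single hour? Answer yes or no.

The minimum achievable peak is 8; 7 < 8, so no feasible schedule stays within the cap.

no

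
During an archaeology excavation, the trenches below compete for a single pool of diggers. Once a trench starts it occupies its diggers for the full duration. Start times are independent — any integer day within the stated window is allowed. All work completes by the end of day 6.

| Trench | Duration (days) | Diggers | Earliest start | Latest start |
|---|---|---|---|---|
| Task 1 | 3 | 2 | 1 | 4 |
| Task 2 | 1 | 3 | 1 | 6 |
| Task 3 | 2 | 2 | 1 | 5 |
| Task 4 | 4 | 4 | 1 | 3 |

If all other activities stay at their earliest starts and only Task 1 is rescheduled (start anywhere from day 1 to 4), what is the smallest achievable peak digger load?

9

Task 1@1: d1:11  d2:8  d3:6  d4:4  d5:0  d6:0 → peak 11
Task 1@2: d1:9  d2:8  d3:6  d4:6  d5:0  d6:0 → peak 9
Task 1@3: d1:9  d2:6  d3:6  d4:6  d5:2  d6:0 → peak 9
Task 1@4: d1:9  d2:6  d3:4  d4:6  d5:2  d6:2 → peak 9
Best is Task 1@2, peak 9.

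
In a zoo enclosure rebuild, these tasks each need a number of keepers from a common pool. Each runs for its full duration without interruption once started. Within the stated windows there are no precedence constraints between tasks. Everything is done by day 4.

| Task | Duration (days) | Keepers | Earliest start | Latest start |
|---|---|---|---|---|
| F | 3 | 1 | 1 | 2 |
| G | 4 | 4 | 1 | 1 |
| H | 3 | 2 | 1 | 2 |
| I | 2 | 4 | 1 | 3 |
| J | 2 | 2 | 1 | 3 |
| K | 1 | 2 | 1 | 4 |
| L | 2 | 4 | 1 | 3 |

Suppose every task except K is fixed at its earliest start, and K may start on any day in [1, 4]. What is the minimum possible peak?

17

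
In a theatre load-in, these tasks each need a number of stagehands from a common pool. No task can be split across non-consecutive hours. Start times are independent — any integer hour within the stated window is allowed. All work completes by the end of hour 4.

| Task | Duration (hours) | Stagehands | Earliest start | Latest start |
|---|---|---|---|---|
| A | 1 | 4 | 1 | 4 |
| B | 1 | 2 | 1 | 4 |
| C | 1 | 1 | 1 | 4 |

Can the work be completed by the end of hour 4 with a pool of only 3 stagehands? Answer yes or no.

no

The minimum achievable peak is 4; 3 < 4, so no feasible schedule stays within the cap.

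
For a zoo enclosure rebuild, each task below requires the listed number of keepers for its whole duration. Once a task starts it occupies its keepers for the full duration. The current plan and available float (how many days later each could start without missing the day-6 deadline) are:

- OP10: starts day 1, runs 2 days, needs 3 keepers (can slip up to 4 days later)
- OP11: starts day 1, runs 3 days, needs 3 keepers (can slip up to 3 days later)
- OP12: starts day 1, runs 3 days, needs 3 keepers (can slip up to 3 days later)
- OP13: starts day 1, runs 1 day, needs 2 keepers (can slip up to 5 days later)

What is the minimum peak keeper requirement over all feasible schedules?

Early-start (OP10@1, OP11@1, OP12@1, OP13@1) gives peak 11: d1:11  d2:9  d3:6  d4:0  d5:0  d6:0.
Shift OP12→3, OP13→4.
Schedule OP10@1, OP11@1, OP12@3, OP13@4: d1:6  d2:6  d3:6  d4:5  d5:3  d6:0 — peak 6.

6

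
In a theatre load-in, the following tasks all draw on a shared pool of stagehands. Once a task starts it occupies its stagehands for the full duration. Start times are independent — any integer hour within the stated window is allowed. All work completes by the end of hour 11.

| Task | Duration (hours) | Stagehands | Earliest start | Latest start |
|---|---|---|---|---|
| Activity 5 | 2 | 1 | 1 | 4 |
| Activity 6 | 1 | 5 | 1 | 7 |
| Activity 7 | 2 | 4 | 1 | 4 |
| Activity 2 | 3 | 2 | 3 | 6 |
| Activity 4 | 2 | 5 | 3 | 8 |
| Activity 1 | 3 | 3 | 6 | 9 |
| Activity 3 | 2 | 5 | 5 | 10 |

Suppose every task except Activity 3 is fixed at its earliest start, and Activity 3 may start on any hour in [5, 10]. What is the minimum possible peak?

10

Activity 3@5: h1:10  h2:5  h3:7  h4:7  h5:7  h6:8  h7:3  h8:3  h9:0  h10:0  h11:0 → peak 10
Activity 3@6: h1:10  h2:5  h3:7  h4:7  h5:2  h6:8  h7:8  h8:3  h9:0  h10:0  h11:0 → peak 10
Activity 3@7: h1:10  h2:5  h3:7  h4:7  h5:2  h6:3  h7:8  h8:8  h9:0  h10:0  h11:0 → peak 10
Activity 3@8: h1:10  h2:5  h3:7  h4:7  h5:2  h6:3  h7:3  h8:8  h9:5  h10:0  h11:0 → peak 10
Activity 3@9: h1:10  h2:5  h3:7  h4:7  h5:2  h6:3  h7:3  h8:3  h9:5  h10:5  h11:0 → peak 10
Activity 3@10: h1:10  h2:5  h3:7  h4:7  h5:2  h6:3  h7:3  h8:3  h9:0  h10:5  h11:5 → peak 10
Best is Activity 3@5, peak 10.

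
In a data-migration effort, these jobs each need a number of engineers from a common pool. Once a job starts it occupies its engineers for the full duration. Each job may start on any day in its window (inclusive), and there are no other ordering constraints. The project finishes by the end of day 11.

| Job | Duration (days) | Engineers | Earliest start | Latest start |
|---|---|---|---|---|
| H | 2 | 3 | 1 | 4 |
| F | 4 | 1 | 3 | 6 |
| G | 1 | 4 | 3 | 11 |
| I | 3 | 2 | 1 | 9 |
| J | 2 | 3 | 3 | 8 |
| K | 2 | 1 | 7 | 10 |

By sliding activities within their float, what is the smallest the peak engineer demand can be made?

4

Early-start (H@1, F@3, G@3, I@1, J@3, K@7) gives peak 10: d1:5  d2:5  d3:10  d4:4  d5:1  d6:1  d7:1  d8:1  d9:0  d10:0  d11:0.
Shift G→7, I→3, J→8, K→8.
Schedule H@1, F@3, G@7, I@3, J@8, K@8: d1:3  d2:3  d3:3  d4:3  d5:3  d6:1  d7:4  d8:4  d9:4  d10:0  d11:0 — peak 4.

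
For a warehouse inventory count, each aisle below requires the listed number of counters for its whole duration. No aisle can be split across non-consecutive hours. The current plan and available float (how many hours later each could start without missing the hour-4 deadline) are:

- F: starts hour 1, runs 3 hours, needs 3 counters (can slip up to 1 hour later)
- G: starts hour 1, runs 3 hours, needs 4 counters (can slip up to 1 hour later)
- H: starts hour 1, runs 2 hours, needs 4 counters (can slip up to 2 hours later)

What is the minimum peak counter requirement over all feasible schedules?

11

Schedule F@1, G@1, H@1: h1:11  h2:11  h3:7  h4:0 — peak 11.
No arrangement of the 12 feasible schedules does better.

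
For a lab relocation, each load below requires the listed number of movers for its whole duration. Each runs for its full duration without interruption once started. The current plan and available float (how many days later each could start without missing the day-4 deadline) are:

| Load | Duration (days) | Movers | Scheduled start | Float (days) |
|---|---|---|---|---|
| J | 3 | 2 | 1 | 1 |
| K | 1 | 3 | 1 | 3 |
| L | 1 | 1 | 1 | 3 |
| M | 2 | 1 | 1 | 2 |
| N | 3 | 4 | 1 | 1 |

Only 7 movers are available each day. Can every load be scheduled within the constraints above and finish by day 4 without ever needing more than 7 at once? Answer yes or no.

yes

Schedule J@1, K@1, L@1, M@1, N@2: d1:7  d2:7  d3:6  d4:4 — peak 7 ≤ 7.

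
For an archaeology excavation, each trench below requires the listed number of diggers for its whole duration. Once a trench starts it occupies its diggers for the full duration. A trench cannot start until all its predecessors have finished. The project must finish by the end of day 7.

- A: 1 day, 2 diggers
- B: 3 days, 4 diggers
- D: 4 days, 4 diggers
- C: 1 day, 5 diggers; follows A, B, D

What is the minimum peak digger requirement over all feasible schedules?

8

Early-start (A@1, B@1, D@1, C@5) gives peak 10: d1:10  d2:8  d3:8  d4:4  d5:5  d6:0  d7:0.
Shift D→2, C→6.
Schedule A@1, B@1, D@2, C@6: d1:6  d2:8  d3:8  d4:4  d5:4  d6:5  d7:0 — peak 8.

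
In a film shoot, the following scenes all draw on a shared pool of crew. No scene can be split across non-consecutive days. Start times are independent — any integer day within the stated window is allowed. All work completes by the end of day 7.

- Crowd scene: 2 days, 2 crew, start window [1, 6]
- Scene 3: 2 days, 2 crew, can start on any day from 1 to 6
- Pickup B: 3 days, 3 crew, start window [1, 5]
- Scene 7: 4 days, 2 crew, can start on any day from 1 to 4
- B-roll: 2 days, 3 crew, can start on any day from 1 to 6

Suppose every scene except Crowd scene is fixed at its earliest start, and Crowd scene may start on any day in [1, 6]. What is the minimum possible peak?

10

Crowd scene@1: d1:12  d2:12  d3:5  d4:2  d5:0  d6:0  d7:0 → peak 12
Crowd scene@2: d1:10  d2:12  d3:7  d4:2  d5:0  d6:0  d7:0 → peak 12
Crowd scene@3: d1:10  d2:10  d3:7  d4:4  d5:0  d6:0  d7:0 → peak 10
Crowd scene@4: d1:10  d2:10  d3:5  d4:4  d5:2  d6:0  d7:0 → peak 10
Crowd scene@5: d1:10  d2:10  d3:5  d4:2  d5:2  d6:2  d7:0 → peak 10
Crowd scene@6: d1:10  d2:10  d3:5  d4:2  d5:0  d6:2  d7:2 → peak 10
Best is Crowd scene@3, peak 10.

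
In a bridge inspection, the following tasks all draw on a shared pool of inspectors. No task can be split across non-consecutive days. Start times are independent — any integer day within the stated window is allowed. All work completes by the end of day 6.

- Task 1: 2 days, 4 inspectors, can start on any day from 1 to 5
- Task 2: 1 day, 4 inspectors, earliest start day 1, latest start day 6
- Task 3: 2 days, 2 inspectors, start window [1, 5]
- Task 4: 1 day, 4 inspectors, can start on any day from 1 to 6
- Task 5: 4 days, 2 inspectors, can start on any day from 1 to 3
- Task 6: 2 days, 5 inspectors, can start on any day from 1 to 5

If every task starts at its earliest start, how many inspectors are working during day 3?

At early start, day 3 has: Task 5.
Demand: 2 = 2.

2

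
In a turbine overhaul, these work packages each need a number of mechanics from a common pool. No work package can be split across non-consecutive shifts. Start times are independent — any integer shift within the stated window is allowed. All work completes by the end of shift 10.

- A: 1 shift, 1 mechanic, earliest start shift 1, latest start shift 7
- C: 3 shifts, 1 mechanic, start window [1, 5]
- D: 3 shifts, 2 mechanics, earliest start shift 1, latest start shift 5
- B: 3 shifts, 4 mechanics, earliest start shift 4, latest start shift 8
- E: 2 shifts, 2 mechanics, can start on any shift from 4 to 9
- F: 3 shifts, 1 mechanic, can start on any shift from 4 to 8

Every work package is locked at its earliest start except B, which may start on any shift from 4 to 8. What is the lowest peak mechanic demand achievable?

4

B@4: s1:4  s2:3  s3:3  s4:7  s5:7  s6:5  s7:0  s8:0  s9:0  s10:0 → peak 7
B@5: s1:4  s2:3  s3:3  s4:3  s5:7  s6:5  s7:4  s8:0  s9:0  s10:0 → peak 7
B@6: s1:4  s2:3  s3:3  s4:3  s5:3  s6:5  s7:4  s8:4  s9:0  s10:0 → peak 5
B@7: s1:4  s2:3  s3:3  s4:3  s5:3  s6:1  s7:4  s8:4  s9:4  s10:0 → peak 4
B@8: s1:4  s2:3  s3:3  s4:3  s5:3  s6:1  s7:0  s8:4  s9:4  s10:4 → peak 4
Best is B@7, peak 4.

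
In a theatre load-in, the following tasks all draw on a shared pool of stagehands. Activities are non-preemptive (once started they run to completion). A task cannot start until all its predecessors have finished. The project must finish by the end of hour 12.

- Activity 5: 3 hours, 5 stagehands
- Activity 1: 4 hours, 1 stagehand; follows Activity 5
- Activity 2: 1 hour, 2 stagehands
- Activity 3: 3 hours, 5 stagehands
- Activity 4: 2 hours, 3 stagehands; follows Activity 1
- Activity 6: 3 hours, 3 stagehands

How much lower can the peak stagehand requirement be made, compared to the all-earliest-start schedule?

Early-start peak: h1:15  h2:13  h3:13  h4:1  h5:1  h6:1  h7:1  h8:3  h9:3  h10:0  h11:0  h12:0 ⇒ 15.
Leveled (Activity 5@1, Activity 1@4, Activity 2@4, Activity 3@8, Activity 4@11, Activity 6@5): h1:5  h2:5  h3:5  h4:3  h5:4  h6:4  h7:4  h8:5  h9:5  h10:5  h11:3  h12:3 ⇒ 5.
Reduction 15 − 5 = 10.

10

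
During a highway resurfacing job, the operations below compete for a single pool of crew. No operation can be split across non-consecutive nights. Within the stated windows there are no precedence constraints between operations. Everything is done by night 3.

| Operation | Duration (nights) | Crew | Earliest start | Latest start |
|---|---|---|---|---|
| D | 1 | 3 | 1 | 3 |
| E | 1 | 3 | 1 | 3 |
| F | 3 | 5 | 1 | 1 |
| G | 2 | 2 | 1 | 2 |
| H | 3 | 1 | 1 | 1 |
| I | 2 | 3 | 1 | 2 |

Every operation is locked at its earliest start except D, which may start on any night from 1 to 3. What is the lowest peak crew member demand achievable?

D@1: n1:17  n2:11  n3:6 → peak 17
D@2: n1:14  n2:14  n3:6 → peak 14
D@3: n1:14  n2:11  n3:9 → peak 14
Best is D@2, peak 14.

14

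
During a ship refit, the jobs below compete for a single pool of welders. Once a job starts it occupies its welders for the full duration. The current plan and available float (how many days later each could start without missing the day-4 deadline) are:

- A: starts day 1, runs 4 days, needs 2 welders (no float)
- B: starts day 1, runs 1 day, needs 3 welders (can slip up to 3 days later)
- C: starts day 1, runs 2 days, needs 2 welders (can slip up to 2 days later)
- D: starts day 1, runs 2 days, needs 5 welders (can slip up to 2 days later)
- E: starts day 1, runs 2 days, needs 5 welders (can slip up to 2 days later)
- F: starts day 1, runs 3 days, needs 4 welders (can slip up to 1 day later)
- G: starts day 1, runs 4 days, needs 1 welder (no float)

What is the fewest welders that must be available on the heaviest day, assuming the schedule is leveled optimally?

14

Early-start (A@1, B@1, C@1, D@1, E@1, F@1, G@1) gives peak 22: d1:22  d2:19  d3:7  d4:3.
Shift E→3, F→2.
Schedule A@1, B@1, C@1, D@1, E@3, F@2, G@1: d1:13  d2:14  d3:12  d4:12 — peak 14.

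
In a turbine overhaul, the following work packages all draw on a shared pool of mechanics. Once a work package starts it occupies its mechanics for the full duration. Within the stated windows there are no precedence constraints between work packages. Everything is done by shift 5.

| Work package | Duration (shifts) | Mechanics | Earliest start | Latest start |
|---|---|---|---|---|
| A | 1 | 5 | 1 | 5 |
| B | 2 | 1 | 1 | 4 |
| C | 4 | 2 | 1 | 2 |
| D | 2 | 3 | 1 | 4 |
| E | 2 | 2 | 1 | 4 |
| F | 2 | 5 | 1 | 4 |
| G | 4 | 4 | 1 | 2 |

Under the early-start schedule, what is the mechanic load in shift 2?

17

At early start, shift 2 has: B, C, D, E, F, G.
Demand: 1 + 2 + 3 + 2 + 5 + 4 = 17.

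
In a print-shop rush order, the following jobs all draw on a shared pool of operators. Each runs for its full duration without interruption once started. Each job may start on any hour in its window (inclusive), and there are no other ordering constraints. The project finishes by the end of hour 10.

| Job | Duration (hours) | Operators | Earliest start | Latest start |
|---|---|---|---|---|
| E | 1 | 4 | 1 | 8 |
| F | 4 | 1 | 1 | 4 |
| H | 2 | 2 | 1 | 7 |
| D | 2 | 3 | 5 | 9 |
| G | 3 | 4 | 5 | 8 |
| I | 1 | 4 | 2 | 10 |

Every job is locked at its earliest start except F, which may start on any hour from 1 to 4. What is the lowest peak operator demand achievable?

7

F@1: h1:7  h2:7  h3:1  h4:1  h5:7  h6:7  h7:4  h8:0  h9:0  h10:0 → peak 7
F@2: h1:6  h2:7  h3:1  h4:1  h5:8  h6:7  h7:4  h8:0  h9:0  h10:0 → peak 8
F@3: h1:6  h2:6  h3:1  h4:1  h5:8  h6:8  h7:4  h8:0  h9:0  h10:0 → peak 8
F@4: h1:6  h2:6  h3:0  h4:1  h5:8  h6:8  h7:5  h8:0  h9:0  h10:0 → peak 8
Best is F@1, peak 7.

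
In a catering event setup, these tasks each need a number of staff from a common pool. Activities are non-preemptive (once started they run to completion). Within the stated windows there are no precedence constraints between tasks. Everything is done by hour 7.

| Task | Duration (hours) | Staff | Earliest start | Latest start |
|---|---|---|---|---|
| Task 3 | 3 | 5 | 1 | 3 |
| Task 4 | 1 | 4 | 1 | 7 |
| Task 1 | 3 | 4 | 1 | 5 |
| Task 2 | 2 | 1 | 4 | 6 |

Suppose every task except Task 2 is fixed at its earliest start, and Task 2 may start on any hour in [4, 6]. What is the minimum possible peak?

Task 2@4: h1:13  h2:9  h3:9  h4:1  h5:1  h6:0  h7:0 → peak 13
Task 2@5: h1:13  h2:9  h3:9  h4:0  h5:1  h6:1  h7:0 → peak 13
Task 2@6: h1:13  h2:9  h3:9  h4:0  h5:0  h6:1  h7:1 → peak 13
Best is Task 2@4, peak 13.

13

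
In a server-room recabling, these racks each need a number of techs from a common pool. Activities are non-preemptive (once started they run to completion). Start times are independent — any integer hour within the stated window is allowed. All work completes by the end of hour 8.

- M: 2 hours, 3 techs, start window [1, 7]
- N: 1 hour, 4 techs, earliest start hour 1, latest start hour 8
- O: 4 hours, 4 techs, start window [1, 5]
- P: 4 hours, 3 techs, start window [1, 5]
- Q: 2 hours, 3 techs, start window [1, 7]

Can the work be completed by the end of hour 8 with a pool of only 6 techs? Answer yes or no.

The minimum achievable peak is 7; 6 < 7, so no feasible schedule stays within the cap.

no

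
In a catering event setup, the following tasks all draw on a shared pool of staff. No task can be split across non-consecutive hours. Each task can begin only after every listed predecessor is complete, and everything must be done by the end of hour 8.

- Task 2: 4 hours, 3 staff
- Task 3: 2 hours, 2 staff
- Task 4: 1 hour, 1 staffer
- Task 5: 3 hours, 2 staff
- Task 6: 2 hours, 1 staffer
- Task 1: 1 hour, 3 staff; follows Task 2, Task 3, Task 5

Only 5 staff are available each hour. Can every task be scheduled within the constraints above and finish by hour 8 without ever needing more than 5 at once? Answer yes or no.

yes

Schedule Task 2@1, Task 3@5, Task 4@1, Task 5@5, Task 6@2, Task 1@8: h1:4  h2:4  h3:4  h4:3  h5:4  h6:4  h7:2  h8:3 — peak 4 ≤ 5.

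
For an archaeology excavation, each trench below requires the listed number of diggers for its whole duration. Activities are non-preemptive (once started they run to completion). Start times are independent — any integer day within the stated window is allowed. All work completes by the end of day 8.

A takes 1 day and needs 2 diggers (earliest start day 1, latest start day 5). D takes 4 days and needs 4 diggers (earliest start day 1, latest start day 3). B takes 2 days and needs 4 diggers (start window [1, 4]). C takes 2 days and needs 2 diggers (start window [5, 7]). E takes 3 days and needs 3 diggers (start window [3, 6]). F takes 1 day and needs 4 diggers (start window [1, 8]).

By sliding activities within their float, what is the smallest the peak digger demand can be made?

7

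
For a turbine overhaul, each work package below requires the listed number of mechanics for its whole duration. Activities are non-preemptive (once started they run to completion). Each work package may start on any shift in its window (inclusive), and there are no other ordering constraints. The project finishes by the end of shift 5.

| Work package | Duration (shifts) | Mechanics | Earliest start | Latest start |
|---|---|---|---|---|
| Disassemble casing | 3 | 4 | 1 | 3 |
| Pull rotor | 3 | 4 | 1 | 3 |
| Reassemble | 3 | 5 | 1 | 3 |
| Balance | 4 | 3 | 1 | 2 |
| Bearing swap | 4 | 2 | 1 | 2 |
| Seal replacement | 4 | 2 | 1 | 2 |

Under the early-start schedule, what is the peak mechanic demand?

20

Early-start schedule: Disassemble casing@1, Pull rotor@1, Reassemble@1, Balance@1, Bearing swap@1, Seal replacement@1.
Load per shift: shift 1: 20, shift 2: 20, shift 3: 20, shift 4: 7, shift 5: 0.
Peak is 20.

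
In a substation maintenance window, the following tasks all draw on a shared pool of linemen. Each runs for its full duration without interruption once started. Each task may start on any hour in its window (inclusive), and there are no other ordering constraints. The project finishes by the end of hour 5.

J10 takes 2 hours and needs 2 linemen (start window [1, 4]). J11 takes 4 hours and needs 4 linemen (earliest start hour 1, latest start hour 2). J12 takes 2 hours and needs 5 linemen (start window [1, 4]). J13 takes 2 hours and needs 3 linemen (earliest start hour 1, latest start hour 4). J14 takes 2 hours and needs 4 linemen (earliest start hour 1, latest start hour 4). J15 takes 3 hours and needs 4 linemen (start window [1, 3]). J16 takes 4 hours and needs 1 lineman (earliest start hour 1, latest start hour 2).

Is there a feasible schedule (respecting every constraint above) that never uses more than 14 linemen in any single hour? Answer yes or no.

yes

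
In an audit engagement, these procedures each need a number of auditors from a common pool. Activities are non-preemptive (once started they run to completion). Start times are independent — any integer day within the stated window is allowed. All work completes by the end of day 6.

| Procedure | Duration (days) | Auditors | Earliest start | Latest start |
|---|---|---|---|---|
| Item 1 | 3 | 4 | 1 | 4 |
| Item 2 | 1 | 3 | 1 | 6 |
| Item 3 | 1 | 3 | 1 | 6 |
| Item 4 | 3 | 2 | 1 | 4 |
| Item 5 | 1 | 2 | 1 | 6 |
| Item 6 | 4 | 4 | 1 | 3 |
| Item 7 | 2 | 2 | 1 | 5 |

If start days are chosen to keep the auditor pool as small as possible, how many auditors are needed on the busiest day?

8

Early-start (Item 1@1, Item 2@1, Item 3@1, Item 4@1, Item 5@1, Item 6@1, Item 7@1) gives peak 20: d1:20  d2:12  d3:10  d4:4  d5:0  d6:0.
Shift Item 3→2, Item 4→4, Item 5→4, Item 6→3, Item 7→5.
Schedule Item 1@1, Item 2@1, Item 3@2, Item 4@4, Item 5@4, Item 6@3, Item 7@5: d1:7  d2:7  d3:8  d4:8  d5:8  d6:8 — peak 8.
Total auditor-days = 46 over 6 days ⇒ peak ≥ ⌈46/6⌉ = 8, so 8 is optimal.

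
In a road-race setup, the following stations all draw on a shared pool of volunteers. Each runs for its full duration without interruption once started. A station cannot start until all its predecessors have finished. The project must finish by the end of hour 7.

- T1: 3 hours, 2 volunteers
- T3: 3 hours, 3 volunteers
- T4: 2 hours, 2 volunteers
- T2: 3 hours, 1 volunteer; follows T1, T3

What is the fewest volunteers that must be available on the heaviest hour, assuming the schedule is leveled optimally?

5

Early-start (T1@1, T3@1, T4@1, T2@4) gives peak 7: h1:7  h2:7  h3:5  h4:1  h5:1  h6:1  h7:0.
Shift T4→4.
Schedule T1@1, T3@1, T4@4, T2@4: h1:5  h2:5  h3:5  h4:3  h5:3  h6:1  h7:0 — peak 5.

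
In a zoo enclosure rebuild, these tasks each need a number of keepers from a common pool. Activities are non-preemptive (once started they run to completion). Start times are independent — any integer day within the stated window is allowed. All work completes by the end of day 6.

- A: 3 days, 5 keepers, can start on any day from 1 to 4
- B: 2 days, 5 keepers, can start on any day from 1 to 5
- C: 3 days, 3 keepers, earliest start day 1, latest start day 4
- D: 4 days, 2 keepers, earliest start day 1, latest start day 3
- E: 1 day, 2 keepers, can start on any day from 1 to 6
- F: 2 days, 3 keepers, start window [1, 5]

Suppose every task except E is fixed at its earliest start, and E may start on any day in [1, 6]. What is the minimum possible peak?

18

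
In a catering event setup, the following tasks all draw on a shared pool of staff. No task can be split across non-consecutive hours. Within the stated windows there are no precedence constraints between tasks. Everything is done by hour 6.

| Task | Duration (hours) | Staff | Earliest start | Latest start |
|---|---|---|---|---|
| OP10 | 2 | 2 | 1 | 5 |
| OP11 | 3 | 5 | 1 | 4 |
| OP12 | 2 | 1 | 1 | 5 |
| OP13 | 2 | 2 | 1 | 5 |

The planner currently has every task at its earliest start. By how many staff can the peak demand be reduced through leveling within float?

Early-start peak: h1:10  h2:10  h3:5  h4:0  h5:0  h6:0 ⇒ 10.
Leveled (OP10@1, OP11@3, OP12@1, OP13@1): h1:5  h2:5  h3:5  h4:5  h5:5  h6:0 ⇒ 5.
Reduction 10 − 5 = 5.

5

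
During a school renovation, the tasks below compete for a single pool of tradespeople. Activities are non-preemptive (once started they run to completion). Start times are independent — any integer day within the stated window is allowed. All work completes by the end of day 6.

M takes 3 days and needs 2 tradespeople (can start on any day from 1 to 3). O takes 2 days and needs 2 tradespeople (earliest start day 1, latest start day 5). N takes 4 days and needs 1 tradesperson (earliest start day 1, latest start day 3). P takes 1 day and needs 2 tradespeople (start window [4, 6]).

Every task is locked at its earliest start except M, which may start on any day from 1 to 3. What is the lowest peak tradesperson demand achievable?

5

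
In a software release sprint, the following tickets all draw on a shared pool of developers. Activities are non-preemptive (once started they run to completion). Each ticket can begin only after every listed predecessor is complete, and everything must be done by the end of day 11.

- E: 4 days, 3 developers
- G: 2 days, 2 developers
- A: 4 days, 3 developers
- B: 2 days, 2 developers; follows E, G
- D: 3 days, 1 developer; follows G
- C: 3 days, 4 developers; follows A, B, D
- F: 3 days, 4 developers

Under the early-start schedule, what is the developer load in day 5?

At early start, day 5 has: B, D.
Demand: 2 + 1 = 3.

3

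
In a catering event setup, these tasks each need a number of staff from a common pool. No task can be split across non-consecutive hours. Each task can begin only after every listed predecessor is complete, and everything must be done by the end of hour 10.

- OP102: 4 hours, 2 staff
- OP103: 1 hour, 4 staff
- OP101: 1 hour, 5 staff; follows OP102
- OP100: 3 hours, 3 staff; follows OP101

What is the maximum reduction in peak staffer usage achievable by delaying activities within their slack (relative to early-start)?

Early-start peak: h1:6  h2:2  h3:2  h4:2  h5:5  h6:3  h7:3  h8:3  h9:0  h10:0 ⇒ 6.
Leveled (OP102@1, OP103@5, OP101@6, OP100@7): h1:2  h2:2  h3:2  h4:2  h5:4  h6:5  h7:3  h8:3  h9:3  h10:0 ⇒ 5.
Reduction 6 − 5 = 1.

1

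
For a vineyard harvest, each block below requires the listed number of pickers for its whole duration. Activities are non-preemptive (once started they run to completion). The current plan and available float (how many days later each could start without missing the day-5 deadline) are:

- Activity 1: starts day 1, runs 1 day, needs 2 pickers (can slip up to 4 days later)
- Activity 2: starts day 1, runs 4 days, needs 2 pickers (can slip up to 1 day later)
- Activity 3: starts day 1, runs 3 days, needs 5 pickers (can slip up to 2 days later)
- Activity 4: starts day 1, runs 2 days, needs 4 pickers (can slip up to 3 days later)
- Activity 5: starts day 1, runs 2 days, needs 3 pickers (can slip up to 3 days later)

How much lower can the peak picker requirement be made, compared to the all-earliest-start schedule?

Early-start peak: d1:16  d2:14  d3:7  d4:2  d5:0 ⇒ 16.
Leveled (Activity 1@1, Activity 2@1, Activity 3@1, Activity 4@4, Activity 5@4): d1:9  d2:7  d3:7  d4:9  d5:7 ⇒ 9.
Reduction 16 − 9 = 7.

7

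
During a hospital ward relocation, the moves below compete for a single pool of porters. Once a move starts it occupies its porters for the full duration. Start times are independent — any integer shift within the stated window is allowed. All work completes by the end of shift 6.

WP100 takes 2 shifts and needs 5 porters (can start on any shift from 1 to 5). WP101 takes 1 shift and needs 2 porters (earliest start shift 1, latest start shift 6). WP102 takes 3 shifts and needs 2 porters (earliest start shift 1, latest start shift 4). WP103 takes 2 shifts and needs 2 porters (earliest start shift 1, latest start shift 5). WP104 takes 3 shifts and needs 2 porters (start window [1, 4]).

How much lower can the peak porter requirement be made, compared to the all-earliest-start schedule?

7

Early-start peak: s1:13  s2:11  s3:4  s4:0  s5:0  s6:0 ⇒ 13.
Leveled (WP100@1, WP101@3, WP102@3, WP103@3, WP104@4): s1:5  s2:5  s3:6  s4:6  s5:4  s6:2 ⇒ 6.
Reduction 13 − 6 = 7.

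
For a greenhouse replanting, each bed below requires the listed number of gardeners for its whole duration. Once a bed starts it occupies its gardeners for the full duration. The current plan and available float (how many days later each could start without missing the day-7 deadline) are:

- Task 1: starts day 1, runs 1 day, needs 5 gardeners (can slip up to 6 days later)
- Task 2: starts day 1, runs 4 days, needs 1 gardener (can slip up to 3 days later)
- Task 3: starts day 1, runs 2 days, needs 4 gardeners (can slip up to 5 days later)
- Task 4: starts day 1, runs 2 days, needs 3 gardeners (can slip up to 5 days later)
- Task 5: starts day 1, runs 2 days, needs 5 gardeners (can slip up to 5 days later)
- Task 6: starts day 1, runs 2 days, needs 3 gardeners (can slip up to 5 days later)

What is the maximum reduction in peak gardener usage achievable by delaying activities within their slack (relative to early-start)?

Early-start peak: d1:21  d2:16  d3:1  d4:1  d5:0  d6:0  d7:0 ⇒ 21.
Leveled (Task 1@1, Task 2@1, Task 3@2, Task 4@6, Task 5@4, Task 6@6): d1:6  d2:5  d3:5  d4:6  d5:5  d6:6  d7:6 ⇒ 6.
Reduction 21 − 6 = 15.

15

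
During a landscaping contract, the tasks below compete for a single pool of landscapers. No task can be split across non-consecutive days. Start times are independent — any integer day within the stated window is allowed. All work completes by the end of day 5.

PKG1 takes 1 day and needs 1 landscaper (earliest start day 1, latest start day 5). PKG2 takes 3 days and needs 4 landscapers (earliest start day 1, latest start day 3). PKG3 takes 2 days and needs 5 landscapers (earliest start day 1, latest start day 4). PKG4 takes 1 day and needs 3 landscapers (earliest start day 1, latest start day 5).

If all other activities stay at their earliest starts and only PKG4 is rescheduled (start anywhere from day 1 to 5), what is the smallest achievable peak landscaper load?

PKG4@1: d1:13  d2:9  d3:4  d4:0  d5:0 → peak 13
PKG4@2: d1:10  d2:12  d3:4  d4:0  d5:0 → peak 12
PKG4@3: d1:10  d2:9  d3:7  d4:0  d5:0 → peak 10
PKG4@4: d1:10  d2:9  d3:4  d4:3  d5:0 → peak 10
PKG4@5: d1:10  d2:9  d3:4  d4:0  d5:3 → peak 10
Best is PKG4@3, peak 10.

10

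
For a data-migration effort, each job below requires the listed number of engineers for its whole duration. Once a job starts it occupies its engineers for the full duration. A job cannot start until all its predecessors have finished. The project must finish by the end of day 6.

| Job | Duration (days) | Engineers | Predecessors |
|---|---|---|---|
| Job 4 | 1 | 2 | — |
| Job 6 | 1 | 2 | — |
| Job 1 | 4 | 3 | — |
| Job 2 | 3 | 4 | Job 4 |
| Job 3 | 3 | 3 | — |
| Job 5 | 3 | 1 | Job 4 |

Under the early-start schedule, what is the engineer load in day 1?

10

At early start, day 1 has: Job 4, Job 6, Job 1, Job 3.
Demand: 2 + 2 + 3 + 3 = 10.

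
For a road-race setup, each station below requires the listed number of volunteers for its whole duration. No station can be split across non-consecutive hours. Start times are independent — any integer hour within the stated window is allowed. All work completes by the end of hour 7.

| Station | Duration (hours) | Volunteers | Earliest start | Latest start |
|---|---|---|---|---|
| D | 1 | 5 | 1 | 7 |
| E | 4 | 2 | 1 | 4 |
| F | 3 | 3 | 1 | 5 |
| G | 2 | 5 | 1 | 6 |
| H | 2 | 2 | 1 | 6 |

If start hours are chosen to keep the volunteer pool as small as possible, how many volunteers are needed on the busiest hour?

7

Early-start (D@1, E@1, F@1, G@1, H@1) gives peak 17: h1:17  h2:12  h3:5  h4:2  h5:0  h6:0  h7:0.
Shift F→2, G→5, H→2.
Schedule D@1, E@1, F@2, G@5, H@2: h1:7  h2:7  h3:7  h4:5  h5:5  h6:5  h7:0 — peak 7.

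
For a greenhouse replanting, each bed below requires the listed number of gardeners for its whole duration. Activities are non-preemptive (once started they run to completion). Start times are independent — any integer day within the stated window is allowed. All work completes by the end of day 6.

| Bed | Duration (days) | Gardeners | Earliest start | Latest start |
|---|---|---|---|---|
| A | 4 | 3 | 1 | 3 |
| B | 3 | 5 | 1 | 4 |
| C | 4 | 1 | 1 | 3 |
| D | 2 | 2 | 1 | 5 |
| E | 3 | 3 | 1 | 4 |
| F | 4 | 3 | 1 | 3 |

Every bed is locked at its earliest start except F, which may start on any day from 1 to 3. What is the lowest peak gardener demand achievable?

F@1: d1:17  d2:17  d3:15  d4:7  d5:0  d6:0 → peak 17
F@2: d1:14  d2:17  d3:15  d4:7  d5:3  d6:0 → peak 17
F@3: d1:14  d2:14  d3:15  d4:7  d5:3  d6:3 → peak 15
Best is F@3, peak 15.

15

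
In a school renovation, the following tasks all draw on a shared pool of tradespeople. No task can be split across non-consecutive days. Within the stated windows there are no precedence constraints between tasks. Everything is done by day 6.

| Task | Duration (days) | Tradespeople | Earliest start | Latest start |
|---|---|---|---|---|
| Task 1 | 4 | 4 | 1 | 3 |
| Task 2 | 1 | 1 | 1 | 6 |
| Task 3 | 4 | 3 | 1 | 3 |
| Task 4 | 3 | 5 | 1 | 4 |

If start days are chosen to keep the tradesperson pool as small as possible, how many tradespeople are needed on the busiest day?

Early-start (Task 1@1, Task 2@1, Task 3@1, Task 4@1) gives peak 13: d1:13  d2:12  d3:12  d4:7  d5:0  d6:0.
Shift Task 4→2.
Schedule Task 1@1, Task 2@1, Task 3@1, Task 4@2: d1:8  d2:12  d3:12  d4:12  d5:0  d6:0 — peak 12.

12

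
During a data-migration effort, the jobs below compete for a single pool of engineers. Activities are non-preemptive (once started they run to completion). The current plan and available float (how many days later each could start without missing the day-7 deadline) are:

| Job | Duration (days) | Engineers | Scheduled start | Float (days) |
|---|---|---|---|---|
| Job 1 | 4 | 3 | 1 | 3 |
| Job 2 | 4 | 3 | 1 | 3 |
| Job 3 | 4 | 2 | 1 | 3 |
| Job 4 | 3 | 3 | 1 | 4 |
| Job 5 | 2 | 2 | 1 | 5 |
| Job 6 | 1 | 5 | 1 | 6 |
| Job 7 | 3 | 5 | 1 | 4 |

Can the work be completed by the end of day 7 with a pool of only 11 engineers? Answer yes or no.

Schedule Job 1@1, Job 2@1, Job 3@1, Job 4@1, Job 5@4, Job 6@6, Job 7@5: d1:11  d2:11  d3:11  d4:10  d5:7  d6:10  d7:5 — peak 11 ≤ 11.

yes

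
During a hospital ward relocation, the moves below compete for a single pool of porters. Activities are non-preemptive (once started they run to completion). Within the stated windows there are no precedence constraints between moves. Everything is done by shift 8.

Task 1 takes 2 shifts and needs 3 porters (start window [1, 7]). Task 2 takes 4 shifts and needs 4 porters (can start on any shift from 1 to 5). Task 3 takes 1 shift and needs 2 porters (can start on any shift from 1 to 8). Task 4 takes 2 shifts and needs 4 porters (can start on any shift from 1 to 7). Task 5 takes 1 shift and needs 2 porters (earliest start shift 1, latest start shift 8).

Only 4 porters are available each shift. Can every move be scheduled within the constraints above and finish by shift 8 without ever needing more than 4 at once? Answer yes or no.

Total porter-shifts = 34; over 8 shifts the average is 34/8 > 4, so some shift must exceed 4.

no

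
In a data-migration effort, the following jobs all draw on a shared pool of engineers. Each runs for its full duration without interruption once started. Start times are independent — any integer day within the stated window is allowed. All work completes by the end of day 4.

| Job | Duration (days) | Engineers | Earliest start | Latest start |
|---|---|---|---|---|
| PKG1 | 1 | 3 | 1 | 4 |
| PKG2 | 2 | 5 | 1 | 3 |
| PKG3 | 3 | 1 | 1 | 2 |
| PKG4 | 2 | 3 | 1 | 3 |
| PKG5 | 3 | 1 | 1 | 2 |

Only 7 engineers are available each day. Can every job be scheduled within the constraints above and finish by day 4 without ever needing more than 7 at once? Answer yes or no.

Schedule PKG1@1, PKG2@3, PKG3@1, PKG4@1, PKG5@2: d1:7  d2:5  d3:7  d4:6 — peak 7 ≤ 7.

yes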